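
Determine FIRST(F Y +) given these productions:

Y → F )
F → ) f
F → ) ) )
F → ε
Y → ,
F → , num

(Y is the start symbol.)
{ ')', ',' }

FIRST sets of the non-terminals involved (from the grammar, by fixed-point iteration):
  FIRST(F) = { ')', ',', ε }
  FIRST(Y) = { ')', ',' }

To compute FIRST(F Y +), process the symbols left to right:
Symbol F is a non-terminal. Add FIRST(F) \ {ε} = { ')', ',' }
F is nullable (ε ∈ FIRST(F)), continue to the next symbol.
Symbol Y is a non-terminal. Add FIRST(Y) \ {ε} = { ')', ',' }
Y is not nullable (ε ∉ FIRST(Y)), so stop here.
FIRST(F Y +) = { ')', ',' }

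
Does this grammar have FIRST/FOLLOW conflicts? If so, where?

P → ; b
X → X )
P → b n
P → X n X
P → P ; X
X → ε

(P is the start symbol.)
A FIRST/FOLLOW conflict occurs when a non-terminal N has a nullable alternative N → β (β ⇒* ε) and another alternative N → α with FIRST(α) ∩ FOLLOW(N) ≠ ∅: on such a lookahead the parser cannot decide between expanding α and letting N vanish via β.

Nullable non-terminals: X.
FIRST sets used below: FIRST(X) = { ')', ε }

X: nullable alternative(s) X → ε; FOLLOW(X) = { $, ')', ';', 'n' }
  X → X ): FIRST \ {ε} = { ')' } — overlaps FOLLOW(X) on { ')' }: CONFLICT
  X → ε: FIRST \ {ε} = { } — this is the only nullable alternative, skip

P has no nullable alternative, so no FIRST/FOLLOW check is needed there.

So the grammar has 1 FIRST/FOLLOW conflict (marked CONFLICT above).

Answer: Yes. X → X ')' with FOLLOW(X) on { ')' }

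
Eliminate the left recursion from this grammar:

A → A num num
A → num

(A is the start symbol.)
A is directly left-recursive. The standard transformation for
  A → A α₁ | ... | A α_m | β₁ | ... | β_n
is
  A  → β₁ A' | ... | β_n A'
  A' → α₁ A' | ... | α_m A' | ε

A → num becomes A → num A'
A → A num num becomes A' → num num A'
Add A' → ε

Resulting grammar:
A → num A'
A' → num num A'
A' → ε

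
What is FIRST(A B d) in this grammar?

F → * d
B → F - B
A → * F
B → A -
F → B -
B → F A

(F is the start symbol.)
FIRST sets of the non-terminals involved (from the grammar, by fixed-point iteration):
  FIRST(A) = { '*' }

To compute FIRST(A B d), process the symbols left to right:
Symbol A is a non-terminal. Add FIRST(A) \ {ε} = { '*' }
A is not nullable (ε ∉ FIRST(A)), so stop here.
FIRST(A B d) = { '*' }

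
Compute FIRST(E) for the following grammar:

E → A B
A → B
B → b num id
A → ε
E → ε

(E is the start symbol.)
{ 'b', ε }

To compute FIRST(E), examine every production with E on the left-hand side, reading each right-hand side left to right until a non-nullable symbol is reached.

FIRST sets of the other non-terminals involved (by the same procedure, iterated to a fixed point):
  FIRST(A) = { 'b', ε }
  FIRST(B) = { 'b' }

From E → A B:
  - A is a non-terminal: add FIRST(A) \ {ε} = { 'b' }
    A is nullable, so continue to the next symbol
  - B is a non-terminal: add FIRST(B) \ {ε} = { 'b' }
    B is not nullable, so stop
From E → ε:
  - ε-production, so ε ∈ FIRST(E)

Collecting: FIRST(E) = { 'b', ε }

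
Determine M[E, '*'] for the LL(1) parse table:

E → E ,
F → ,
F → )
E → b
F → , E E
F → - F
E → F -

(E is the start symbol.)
To find M[E, '*'], we find productions for E where '*' is in the predict set (PREDICT(N → α) = (FIRST(α) \ {ε}) ∪ (FOLLOW(N) if α ⇒* ε)).

Relevant sets:
  FIRST(E) = { ')', ',', '-', 'b' }
  FIRST(F) = { ')', ',', '-' }

E → E ,: PREDICT = { ')', ',', '-', 'b' }
E → b: PREDICT = { 'b' }
E → F -: PREDICT = { ')', ',', '-' }

M[E, '*'] is empty (no production applies)

Answer: Empty (error entry)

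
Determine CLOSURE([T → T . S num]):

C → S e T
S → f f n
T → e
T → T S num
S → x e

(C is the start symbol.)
Start with: [T → T . S num]
  [T → T . S num] has the dot before S: add [S → . f f n], [S → . x e]
No further items can be added.

CLOSURE = { [S → . f f n], [S → . x e], [T → T . S num] }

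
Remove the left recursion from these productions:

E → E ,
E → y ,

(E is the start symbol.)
E → y , E'
E' → , E'
E' → ε

E is directly left-recursive. The standard transformation for
  A → A α₁ | ... | A α_m | β₁ | ... | β_n
is
  A  → β₁ A' | ... | β_n A'
  A' → α₁ A' | ... | α_m A' | ε

E → y , becomes E → y , E'
E → E , becomes E' → , E'
Add E' → ε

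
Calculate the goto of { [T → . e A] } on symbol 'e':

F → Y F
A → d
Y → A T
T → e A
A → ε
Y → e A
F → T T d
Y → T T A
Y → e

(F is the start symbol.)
{ [A → . d], [A → .], [T → e . A] }

GOTO(I, 'e') = CLOSURE({ [A → αX.β] : [A → α.Xβ] ∈ I, X = 'e' })

Items with dot before 'e', with the dot advanced:
  [T → . e A] → [T → e . A]
Closure of the advanced items:
  [T → e . A] has the dot before A: add [A → . d], [A → .]

GOTO = { [A → . d], [A → .], [T → e . A] }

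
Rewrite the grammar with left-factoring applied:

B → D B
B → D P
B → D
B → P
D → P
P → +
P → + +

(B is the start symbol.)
Left-factoring transforms A → αβ₁ | αβ₂ into A → αA' and A' → β₁ | β₂
(α is the longest common prefix among the alternatives). Repeat until
no nonterminal has two alternatives with a common prefix.

Round 1: B has alternatives sharing prefix 'D'. Introduce B': B → D B'
  Add: B' → B
  Add: B' → P
  Add: B' → ε

Round 2: P has alternatives sharing prefix '+'. Introduce P': P → + P'
  Add: P' → ε
  Add: P' → +

No remaining common prefixes — done.

Resulting grammar:
B → D B'
B' → B
B' → P
B' → ε
B → P
D → P
P → + P'
P' → ε
P' → +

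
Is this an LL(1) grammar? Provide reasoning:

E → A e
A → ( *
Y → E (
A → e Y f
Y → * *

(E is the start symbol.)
Yes, the grammar is LL(1).

Relevant sets:
  FIRST(E) = { '(', 'e' }

For A:
  PREDICT(A → '(' '*') = { '(' }
  PREDICT(A → e Y f) = { 'e' }
For Y:
  PREDICT(Y → E '(') = { '(', 'e' }
  PREDICT(Y → '*' '*') = { '*' }
E has a single production, so nothing to check there.

All predict sets are disjoint. The grammar IS LL(1).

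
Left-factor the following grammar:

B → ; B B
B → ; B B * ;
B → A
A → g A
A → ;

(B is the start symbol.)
B → ; B B B'
B' → ε
B' → * ;
B → A
A → g A
A → ;

Left-factoring transforms A → αβ₁ | αβ₂ into A → αA' and A' → β₁ | β₂
(α is the longest common prefix among the alternatives). Repeat until
no nonterminal has two alternatives with a common prefix.

Round 1: B has alternatives sharing prefix '; B B'. Introduce B': B → ; B B B'
  Add: B' → ε
  Add: B' → * ;

No remaining common prefixes — done.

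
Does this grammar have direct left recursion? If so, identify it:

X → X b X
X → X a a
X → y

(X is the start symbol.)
X → X b X: LEFT RECURSIVE (starts with X)
X → X a a: LEFT RECURSIVE (starts with X)
X → y: starts with y

The grammar has direct left recursion on: X.

Answer: Yes, X is left-recursive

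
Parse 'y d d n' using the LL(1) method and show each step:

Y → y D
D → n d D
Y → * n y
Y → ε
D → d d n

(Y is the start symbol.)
LL(1) parsing maintains a stack (initially the start symbol over $) and the input. At each step: if the stack top is a terminal, match it against the current input token; if it is a non-terminal N, replace it with the RHS of M[N, lookahead] (the unique production whose predict set contains the lookahead).

Stack is shown with the top on the left.

Stack    Input      Action
--------------------------
Y $      y d d n $  output Y → y D
y D $    y d d n $  match 'y'
D $      d d n $    output D → d d n
d d n $  d d n $    match 'd'
d n $    d n $      match 'd'
n $      n $        match 'n'
$        $          accept

The string is accepted.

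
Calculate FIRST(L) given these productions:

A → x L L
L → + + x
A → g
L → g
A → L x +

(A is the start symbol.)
{ '+', 'g' }

To compute FIRST(L), examine every production with L on the left-hand side, reading each right-hand side left to right until a non-nullable symbol is reached.

From L → + + x:
  - '+' is a terminal: add '+' and stop
From L → g:
  - g is a terminal: add 'g' and stop

Collecting: FIRST(L) = { '+', 'g' }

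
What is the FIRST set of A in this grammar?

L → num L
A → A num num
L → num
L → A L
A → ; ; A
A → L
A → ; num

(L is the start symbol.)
To compute FIRST(A), examine every production with A on the left-hand side, reading each right-hand side left to right until a non-nullable symbol is reached.

FIRST sets of the other non-terminals involved (by the same procedure, iterated to a fixed point):
  FIRST(L) = { ';', 'num' }

From A → A num num:
  - A is the symbol being defined: contributes nothing new
    A is not nullable, so stop
From A → ; ; A:
  - ';' is a terminal: add ';' and stop
From A → L:
  - L is a non-terminal: add FIRST(L) \ {ε} = { ';', 'num' }
    L is not nullable, so stop
From A → ; num:
  - ';' is a terminal: add ';' and stop

Collecting: FIRST(A) = { ';', 'num' }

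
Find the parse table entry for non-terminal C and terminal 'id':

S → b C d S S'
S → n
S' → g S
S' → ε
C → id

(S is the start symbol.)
C → id

To find M[C, 'id'], we find productions for C where 'id' is in the predict set (PREDICT(N → α) = (FIRST(α) \ {ε}) ∪ (FOLLOW(N) if α ⇒* ε)).

C → id: PREDICT = { 'id' }
  'id' is in predict set, so this production goes in M[C, 'id']

M[C, 'id'] = C → id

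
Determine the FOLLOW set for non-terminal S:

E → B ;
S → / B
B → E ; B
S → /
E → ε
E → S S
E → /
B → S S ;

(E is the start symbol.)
{ $, '/', ';' }

To compute FOLLOW(S), find every occurrence of S on a right-hand side N → α S β: add FIRST(β) \ {ε}, and if β is empty or nullable also add FOLLOW(N). Iterate to a fixed point.

In E → S S: S is followed by S, add FIRST(S) \ {ε} = { '/' }
In E → S S: S is at the end, add FOLLOW(E)
In B → S S ;: S is followed by S ';', add FIRST(S ';') \ {ε} = { '/' }
In B → S S ;: S is followed by ';', add FIRST(';') \ {ε} = { ';' }

The FOLLOW sets referred to above (computed the same way, to a fixed point):
  FOLLOW(E) = { $, ';' }

Taking the union: FOLLOW(S) = { $, '/', ';' }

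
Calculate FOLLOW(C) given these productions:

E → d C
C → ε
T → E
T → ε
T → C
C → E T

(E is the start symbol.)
{ $, 'd' }

In E → d C: C is at the end, add FOLLOW(E)
In T → C: C is at the end, add FOLLOW(T)

The FOLLOW sets referred to above (computed the same way, to a fixed point):
  FOLLOW(E) = { $, 'd' }
  FOLLOW(T) = { $, 'd' }

Taking the union: FOLLOW(C) = { $, 'd' }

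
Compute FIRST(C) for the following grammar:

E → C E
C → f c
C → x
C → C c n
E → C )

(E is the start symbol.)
{ 'f', 'x' }

To compute FIRST(C), examine every production with C on the left-hand side, reading each right-hand side left to right until a non-nullable symbol is reached.

From C → f c:
  - f is a terminal: add 'f' and stop
From C → x:
  - x is a terminal: add 'x' and stop
From C → C c n:
  - C is the symbol being defined: contributes nothing new
    C is not nullable, so stop

Collecting: FIRST(C) = { 'f', 'x' }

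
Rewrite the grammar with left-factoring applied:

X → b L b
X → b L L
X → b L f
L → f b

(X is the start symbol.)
Left-factoring transforms A → αβ₁ | αβ₂ into A → αA' and A' → β₁ | β₂
(α is the longest common prefix among the alternatives). Repeat until
no nonterminal has two alternatives with a common prefix.

Round 1: X has alternatives sharing prefix 'b L'. Introduce X': X → b L X'
  Add: X' → b
  Add: X' → L
  Add: X' → f

No remaining common prefixes — done.

Resulting grammar:
X → b L X'
X' → b
X' → L
X' → f
L → f b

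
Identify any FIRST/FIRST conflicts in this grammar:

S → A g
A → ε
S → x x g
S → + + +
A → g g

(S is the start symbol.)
FIRST sets of the non-terminals at (or reachable through a nullable prefix from) the front of some alternative:
  FIRST(A) = { 'g', ε }

Productions for S:
  S → A g: FIRST = { 'g' }
  S → x x g: FIRST = { 'x' }
  S → + + +: FIRST = { '+' }
Productions for A:
  A → ε: FIRST = { ε }
  A → g g: FIRST = { 'g' }

All alternatives of each non-terminal have pairwise disjoint FIRST sets.

Answer: No FIRST/FIRST conflicts.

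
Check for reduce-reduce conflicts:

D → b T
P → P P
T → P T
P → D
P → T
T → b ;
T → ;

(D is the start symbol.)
Yes — I6: [D → b T .] vs [P → T .]; I8: [T → ; .] vs [T → b ; .]; I10: [P → T .] vs [T → P T .]

Augment with D' → D and build the canonical LR(0) collection (I0 = CLOSURE({[D' → . D]}), then GOTO on every symbol after a dot until no new states appear). It has 11 states:
  I0: { [D → . b T], [D' → . D] }  — shift
  I1: { [D' → D .] }  — accept
  I2: { [D → . b T], [D → b . T], [P → . D], [P → . P P], [P → . T], [T → . ;], [T → . P T], [T → . b ;] }  — shift
  I3: { [T → ; .] }  — reduce
  I4: { [P → D .] }  — reduce
  I5: { [D → . b T], [P → . D], [P → . P P], [P → . T], [P → P . P], [T → . ;], [T → . P T], [T → . b ;], [T → P . T] }  — shift
  I6: { [D → b T .], [P → T .] }  — 2 reduces
  I7: { [D → . b T], [D → b . T], [P → . D], [P → . P P], [P → . T], [T → . ;], [T → . P T], [T → . b ;], [T → b . ;] }  — shift
  I8: { [T → ; .], [T → b ; .] }  — 2 reduces
  I9: { [D → . b T], [P → . D], [P → . P P], [P → . T], [P → P . P], [P → P P .], [T → . ;], [T → . P T], [T → . b ;], [T → P . T] }  — shift, reduce
  I10: { [P → T .], [T → P T .] }  — 2 reduces

I6 contains complete items [D → b T .], [P → T .] — reduce-reduce conflict.
I8 contains complete items [T → ; .], [T → b ; .] — reduce-reduce conflict.
I10 contains complete items [P → T .], [T → P T .] — reduce-reduce conflict.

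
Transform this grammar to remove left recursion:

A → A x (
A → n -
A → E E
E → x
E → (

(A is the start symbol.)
A is directly left-recursive. The standard transformation for
  A → A α₁ | ... | A α_m | β₁ | ... | β_n
is
  A  → β₁ A' | ... | β_n A'
  A' → α₁ A' | ... | α_m A' | ε

A → n - becomes A → n - A'
A → E E becomes A → E E A'
A → A x ( becomes A' → x ( A'
Add A' → ε

Productions for other non-terminals are unchanged:
  E → x
  E → (

Resulting grammar:
A → n - A'
A → E E A'
A' → x ( A'
A' → ε
E → x
E → (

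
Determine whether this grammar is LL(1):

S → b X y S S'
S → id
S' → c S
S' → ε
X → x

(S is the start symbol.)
No. Predict set conflict for S': { 'c' }

Relevant sets:
  FOLLOW(S') = { $, 'c' }

For S:
  PREDICT(S → b X y S S') = { 'b' }
  PREDICT(S → id) = { 'id' }
For S':
  PREDICT(S' → c S) = { 'c' }
  PREDICT(S' → ε) = { $, 'c' }
X has a single production, so nothing to check there.

Conflict found: Predict set conflict for S': { 'c' }
The grammar is NOT LL(1).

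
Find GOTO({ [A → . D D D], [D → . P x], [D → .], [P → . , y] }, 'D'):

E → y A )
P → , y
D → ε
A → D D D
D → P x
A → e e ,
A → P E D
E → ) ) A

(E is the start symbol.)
GOTO(I, 'D') = CLOSURE({ [A → αX.β] : [A → α.Xβ] ∈ I, X = 'D' })

Items with dot before 'D', with the dot advanced:
  [A → . D D D] → [A → D . D D]
Closure of the advanced items:
  [A → D . D D] has the dot before D: add [D → .], [D → . P x]
  [D → . P x] has the dot before P: add [P → . , y]

GOTO = { [A → D . D D], [D → . P x], [D → .], [P → . , y] }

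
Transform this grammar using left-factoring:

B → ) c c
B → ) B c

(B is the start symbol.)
Left-factoring transforms A → αβ₁ | αβ₂ into A → αA' and A' → β₁ | β₂
(α is the longest common prefix among the alternatives). Repeat until
no nonterminal has two alternatives with a common prefix.

Round 1: B has alternatives sharing prefix ')'. Introduce B': B → ) B'
  Add: B' → c c
  Add: B' → B c

No remaining common prefixes — done.

Resulting grammar:
B → ) B'
B' → c c
B' → B c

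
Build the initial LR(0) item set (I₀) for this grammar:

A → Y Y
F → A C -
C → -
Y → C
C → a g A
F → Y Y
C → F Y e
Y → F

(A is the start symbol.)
{ [A → . Y Y], [A' → . A], [C → . -], [C → . F Y e], [C → . a g A], [F → . A C -], [F → . Y Y], [Y → . C], [Y → . F] }

First, augment the grammar with A' → A
I₀ = CLOSURE({ [A' → . A] }):
  [A' → . A] has the dot before A: add [A → . Y Y]
  [A → . Y Y] has the dot before Y: add [Y → . C], [Y → . F]
  [Y → . C] has the dot before C: add [C → . -], [C → . a g A], [C → . F Y e]
  [Y → . F] has the dot before F: add [F → . A C -], [F → . Y Y]
No further items can be added.

I₀ = { [A → . Y Y], [A' → . A], [C → . -], [C → . F Y e], [C → . a g A], [F → . A C -], [F → . Y Y], [Y → . C], [Y → . F] }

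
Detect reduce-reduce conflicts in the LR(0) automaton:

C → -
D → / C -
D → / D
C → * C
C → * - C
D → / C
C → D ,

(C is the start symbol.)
No reduce-reduce conflicts

A reduce-reduce conflict occurs when an LR(0) state has two complete items [A → α .] and [B → β .] — both call for a reduction, and with no lookahead the parser cannot choose between them.

Augment with C' → C and build the canonical LR(0) collection (I0 = CLOSURE({[C' → . C]}), then GOTO on every symbol after a dot until no new states appear). It has 13 states:
  I0: { [C → . * - C], [C → . * C], [C → . -], [C → . D ,], [C' → . C], [D → . / C -], [D → . / C], [D → . / D] }  — shift
  I1: { [C → * . - C], [C → * . C], [C → . * - C], [C → . * C], [C → . -], [C → . D ,], [D → . / C -], [D → . / C], [D → . / D] }  — shift
  I2: { [C → - .] }  — reduce
  I3: { [C → . * - C], [C → . * C], [C → . -], [C → . D ,], [D → . / C -], [D → . / C], [D → . / D], [D → / . C -], [D → / . C], [D → / . D] }  — shift
  I4: { [C' → C .] }  — accept
  I5: { [C → D . ,] }  — shift
  I6: { [C → D , .] }  — reduce
  I7: { [D → / C . -], [D → / C .] }  — shift, reduce
  I8: { [C → D . ,], [D → / D .] }  — shift, reduce
  I9: { [D → / C - .] }  — reduce
  I10: { [C → * - . C], [C → - .], [C → . * - C], [C → . * C], [C → . -], [C → . D ,], [D → . / C -], [D → . / C], [D → . / D] }  — shift, reduce
  I11: { [C → * C .] }  — reduce
  I12: { [C → * - C .] }  — reduce

No state contains more than one complete item.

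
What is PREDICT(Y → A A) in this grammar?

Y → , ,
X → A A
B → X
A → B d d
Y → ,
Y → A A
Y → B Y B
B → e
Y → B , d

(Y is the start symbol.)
{ 'e' }

PREDICT(Y → A A) = (FIRST(RHS) \ {ε}) ∪ (FOLLOW(Y) if ε ∈ FIRST(RHS), i.e. RHS ⇒* ε)
FIRST(A) = { 'e' }
FIRST(A A) = { 'e' }
ε ∉ FIRST(A A), so FOLLOW(Y) is not added.
PREDICT(Y → A A) = { 'e' }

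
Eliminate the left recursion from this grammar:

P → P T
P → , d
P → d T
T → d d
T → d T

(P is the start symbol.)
P → , d P'
P → d T P'
P' → T P'
P' → ε
T → d d
T → d T

P is directly left-recursive. The standard transformation for
  A → A α₁ | ... | A α_m | β₁ | ... | β_n
is
  A  → β₁ A' | ... | β_n A'
  A' → α₁ A' | ... | α_m A' | ε

P → , d becomes P → , d P'
P → d T becomes P → d T P'
P → P T becomes P' → T P'
Add P' → ε

Productions for other non-terminals are unchanged:
  T → d d
  T → d T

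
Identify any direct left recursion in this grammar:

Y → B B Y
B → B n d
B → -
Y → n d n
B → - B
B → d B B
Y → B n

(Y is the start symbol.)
Direct left recursion occurs when N → N α for some non-terminal N (the right-hand side begins with the left-hand side itself).

Y → B B Y: starts with B
B → B n d: LEFT RECURSIVE (starts with B)
B → -: starts with '-'
Y → n d n: starts with n
B → - B: starts with '-'
B → d B B: starts with d
Y → B n: starts with B

The grammar has direct left recursion on: B.

Answer: Yes, B is left-recursive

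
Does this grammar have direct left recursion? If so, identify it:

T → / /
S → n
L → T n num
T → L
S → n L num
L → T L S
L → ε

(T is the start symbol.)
No direct left recursion

T → / /: starts with '/'
S → n: starts with n
L → T n num: starts with T
T → L: starts with L
S → n L num: starts with n
L → T L S: starts with T
L → ε: starts with ε

No direct left recursion found.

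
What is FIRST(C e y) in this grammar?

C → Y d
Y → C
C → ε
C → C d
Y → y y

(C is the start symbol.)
{ 'd', 'e', 'y' }

FIRST sets of the non-terminals involved (from the grammar, by fixed-point iteration):
  FIRST(C) = { 'd', 'y', ε }

To compute FIRST(C e y), process the symbols left to right:
Symbol C is a non-terminal. Add FIRST(C) \ {ε} = { 'd', 'y' }
C is nullable (ε ∈ FIRST(C)), continue to the next symbol.
Symbol e is a terminal. Add 'e' and stop.
FIRST(C e y) = { 'd', 'e', 'y' }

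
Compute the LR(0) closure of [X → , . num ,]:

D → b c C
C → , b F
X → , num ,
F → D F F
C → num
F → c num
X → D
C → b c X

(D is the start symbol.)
To compute CLOSURE, for each item [A → α.Bβ] where B is a non-terminal, add [B → .γ] for all productions B → γ; repeat for the newly added items until nothing changes.

Start with: [X → , . num ,]
The dot precedes the terminal num, so nothing is added.

CLOSURE = { [X → , . num ,] }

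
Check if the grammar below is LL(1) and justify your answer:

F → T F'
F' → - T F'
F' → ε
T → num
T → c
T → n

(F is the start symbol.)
Yes, the grammar is LL(1).

Relevant sets:
  FOLLOW(F') = { $ }

For F':
  PREDICT(F' → '-' T F') = { '-' }
  PREDICT(F' → ε) = { $ }
For T:
  PREDICT(T → num) = { 'num' }
  PREDICT(T → c) = { 'c' }
  PREDICT(T → n) = { 'n' }
F has a single production, so nothing to check there.

All predict sets are disjoint. The grammar IS LL(1).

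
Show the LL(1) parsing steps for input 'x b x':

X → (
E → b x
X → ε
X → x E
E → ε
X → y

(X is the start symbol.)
Stack is shown with the top on the left.

Stack  Input    Action
----------------------
X $    x b x $  output X → x E
x E $  x b x $  match 'x'
E $    b x $    output E → b x
b x $  b x $    match 'b'
x $    x $      match 'x'
$      $        accept

The string is accepted.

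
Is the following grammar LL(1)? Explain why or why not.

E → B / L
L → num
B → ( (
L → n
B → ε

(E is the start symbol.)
Yes, the grammar is LL(1).

A grammar is LL(1) if for each non-terminal N with multiple productions, the predict sets of those productions are pairwise disjoint, where PREDICT(N → α) = (FIRST(α) \ {ε}) ∪ (FOLLOW(N) if α ⇒* ε).

Relevant sets:
  FOLLOW(B) = { '/' }

For L:
  PREDICT(L → num) = { 'num' }
  PREDICT(L → n) = { 'n' }
For B:
  PREDICT(B → '(' '(') = { '(' }
  PREDICT(B → ε) = { '/' }
E has a single production, so nothing to check there.

All predict sets are disjoint. The grammar IS LL(1).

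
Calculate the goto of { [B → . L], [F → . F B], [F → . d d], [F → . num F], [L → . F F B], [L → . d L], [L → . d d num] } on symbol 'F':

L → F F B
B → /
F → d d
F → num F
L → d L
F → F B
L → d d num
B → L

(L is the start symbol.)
{ [B → . /], [B → . L], [F → . F B], [F → . d d], [F → . num F], [F → F . B], [L → . F F B], [L → . d L], [L → . d d num], [L → F . F B] }

GOTO(I, 'F') = CLOSURE({ [A → αX.β] : [A → α.Xβ] ∈ I, X = 'F' })

Items with dot before 'F', with the dot advanced:
  [F → . F B] → [F → F . B]
  [L → . F F B] → [L → F . F B]
Closure of the advanced items:
  [F → F . B] has the dot before B: add [B → . /], [B → . L]
  [L → F . F B] has the dot before F: add [F → . d d], [F → . num F], [F → . F B]
  [B → . L] has the dot before L: add [L → . F F B], [L → . d L], [L → . d d num]

GOTO = { [B → . /], [B → . L], [F → . F B], [F → . d d], [F → . num F], [F → F . B], [L → . F F B], [L → . d L], [L → . d d num], [L → F . F B] }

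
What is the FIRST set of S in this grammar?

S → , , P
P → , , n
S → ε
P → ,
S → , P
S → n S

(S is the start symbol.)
To compute FIRST(S), examine every production with S on the left-hand side, reading each right-hand side left to right until a non-nullable symbol is reached.

From S → , , P:
  - ',' is a terminal: add ',' and stop
From S → ε:
  - ε-production, so ε ∈ FIRST(S)
From S → , P:
  - ',' is a terminal: add ',' and stop
From S → n S:
  - n is a terminal: add 'n' and stop

Collecting: FIRST(S) = { ',', 'n', ε }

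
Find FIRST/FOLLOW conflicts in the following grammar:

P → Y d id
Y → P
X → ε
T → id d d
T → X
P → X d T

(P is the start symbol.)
A FIRST/FOLLOW conflict occurs when a non-terminal N has a nullable alternative N → β (β ⇒* ε) and another alternative N → α with FIRST(α) ∩ FOLLOW(N) ≠ ∅: on such a lookahead the parser cannot decide between expanding α and letting N vanish via β.

Nullable non-terminals: T, X.
FIRST sets used below: FIRST(X) = { ε }

T: nullable alternative(s) T → X; FOLLOW(T) = { $, 'd' }
  T → id d d: FIRST \ {ε} = { 'id' } — disjoint from FOLLOW(T)
  T → X: FIRST \ {ε} = { } — this is the only nullable alternative, skip
X has a nullable alternative but only one production, so nothing to check.

P, Y have no nullable alternative, so no FIRST/FOLLOW check is needed there.

No FIRST/FOLLOW conflicts found.

Answer: No FIRST/FOLLOW conflicts.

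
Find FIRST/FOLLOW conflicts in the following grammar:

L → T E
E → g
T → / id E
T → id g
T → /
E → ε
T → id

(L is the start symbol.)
A FIRST/FOLLOW conflict occurs when a non-terminal N has a nullable alternative N → β (β ⇒* ε) and another alternative N → α with FIRST(α) ∩ FOLLOW(N) ≠ ∅: on such a lookahead the parser cannot decide between expanding α and letting N vanish via β.

Nullable non-terminals: E.

E: nullable alternative(s) E → ε; FOLLOW(E) = { $, 'g' }
  E → g: FIRST \ {ε} = { 'g' } — overlaps FOLLOW(E) on { 'g' }: CONFLICT
  E → ε: FIRST \ {ε} = { } — this is the only nullable alternative, skip

L, T have no nullable alternative, so no FIRST/FOLLOW check is needed there.

So the grammar has 1 FIRST/FOLLOW conflict (marked CONFLICT above).

Answer: Yes. E → g with FOLLOW(E) on { 'g' }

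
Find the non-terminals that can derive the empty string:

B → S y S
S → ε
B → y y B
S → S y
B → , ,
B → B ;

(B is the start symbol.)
A non-terminal is nullable if it can derive ε (the empty string): either it has an ε-production, or it has a production whose right-hand side consists entirely of nullable non-terminals.

ε-productions: S → ε
So S is immediately nullable.
No further non-terminal can be added: every production for the remaining non-terminals contains a terminal or a non-nullable non-terminal.
Nullable = { 'S' }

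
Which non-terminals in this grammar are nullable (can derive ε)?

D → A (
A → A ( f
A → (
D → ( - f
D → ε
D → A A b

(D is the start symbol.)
{ 'D' }

ε-productions: D → ε
So D is immediately nullable.
No further non-terminal can be added: every production for the remaining non-terminals contains a terminal or a non-nullable non-terminal.
Nullable = { 'D' }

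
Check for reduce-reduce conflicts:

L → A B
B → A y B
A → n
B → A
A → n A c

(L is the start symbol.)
No reduce-reduce conflicts

A reduce-reduce conflict occurs when an LR(0) state has two complete items [A → α .] and [B → β .] — both call for a reduction, and with no lookahead the parser cannot choose between them.

Augment with L' → L and build the canonical LR(0) collection (I0 = CLOSURE({[L' → . L]}), then GOTO on every symbol after a dot until no new states appear). It has 10 states:
  I0: { [A → . n A c], [A → . n], [L → . A B], [L' → . L] }  — shift
  I1: { [A → . n A c], [A → . n], [B → . A y B], [B → . A], [L → A . B] }  — shift
  I2: { [L' → L .] }  — accept
  I3: { [A → . n A c], [A → . n], [A → n . A c], [A → n .] }  — shift, reduce
  I4: { [A → n A . c] }  — shift
  I5: { [A → n A c .] }  — reduce
  I6: { [B → A . y B], [B → A .] }  — shift, reduce
  I7: { [L → A B .] }  — reduce
  I8: { [A → . n A c], [A → . n], [B → . A y B], [B → . A], [B → A y . B] }  — shift
  I9: { [B → A y B .] }  — reduce

No state contains more than one complete item.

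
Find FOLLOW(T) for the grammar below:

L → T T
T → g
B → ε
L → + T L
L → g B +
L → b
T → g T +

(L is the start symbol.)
In L → T T: T is followed by T, add FIRST(T) \ {ε} = { 'g' }
In L → T T: T is at the end, add FOLLOW(L)
In L → + T L: T is followed by L, add FIRST(L) \ {ε} = { '+', 'b', 'g' }
In T → g T +: T is followed by '+', add FIRST('+') \ {ε} = { '+' }

The FOLLOW sets referred to above (computed the same way, to a fixed point):
  FOLLOW(L) = { $ }

Taking the union: FOLLOW(T) = { $, '+', 'b', 'g' }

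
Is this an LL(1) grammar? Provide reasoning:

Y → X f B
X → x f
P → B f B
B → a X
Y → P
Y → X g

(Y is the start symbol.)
No. Predict set conflict for Y: { 'x' }

Relevant sets:
  FIRST(X) = { 'x' }
  FIRST(P) = { 'a' }

For Y:
  PREDICT(Y → X f B) = { 'x' }
  PREDICT(Y → P) = { 'a' }
  PREDICT(Y → X g) = { 'x' }
X, P, B have a single production, so nothing to check there.

Conflict found: Predict set conflict for Y: { 'x' }
The grammar is NOT LL(1).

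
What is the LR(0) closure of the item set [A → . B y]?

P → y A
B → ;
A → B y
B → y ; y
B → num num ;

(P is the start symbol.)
To compute CLOSURE, for each item [A → α.Bβ] where B is a non-terminal, add [B → .γ] for all productions B → γ; repeat for the newly added items until nothing changes.

Start with: [A → . B y]
  [A → . B y] has the dot before B: add [B → . ;], [B → . y ; y], [B → . num num ;]
No further items can be added.

CLOSURE = { [A → . B y], [B → . ;], [B → . num num ;], [B → . y ; y] }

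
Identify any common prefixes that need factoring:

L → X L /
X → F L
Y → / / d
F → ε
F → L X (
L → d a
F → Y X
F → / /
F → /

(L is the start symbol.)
Left-factoring is needed when two productions for the same non-terminal
share a common prefix on the right-hand side.

Productions for L:
  L → X L /
  L → d a
Productions for F:
  F → ε
  F → L X (
  F → Y X
  F → / /
  F → /

Found common prefix '/' in productions for F

Answer: Yes, F has productions with common prefix '/'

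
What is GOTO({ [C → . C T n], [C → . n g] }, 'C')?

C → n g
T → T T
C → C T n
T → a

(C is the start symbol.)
{ [C → C . T n], [T → . T T], [T → . a] }

GOTO(I, 'C') = CLOSURE({ [A → αX.β] : [A → α.Xβ] ∈ I, X = 'C' })

Items with dot before 'C', with the dot advanced:
  [C → . C T n] → [C → C . T n]
Closure of the advanced items:
  [C → C . T n] has the dot before T: add [T → . T T], [T → . a]

GOTO = { [C → C . T n], [T → . T T], [T → . a] }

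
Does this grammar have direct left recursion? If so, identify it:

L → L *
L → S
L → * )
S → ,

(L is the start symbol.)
Direct left recursion occurs when N → N α for some non-terminal N (the right-hand side begins with the left-hand side itself).

L → L *: LEFT RECURSIVE (starts with L)
L → S: starts with S
L → * ): starts with '*'
S → ,: starts with ','

The grammar has direct left recursion on: L.

Answer: Yes, L is left-recursive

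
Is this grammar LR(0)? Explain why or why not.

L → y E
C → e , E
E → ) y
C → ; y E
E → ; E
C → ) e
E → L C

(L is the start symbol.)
Augment with L' → L and build the canonical LR(0) collection (I0 = CLOSURE({[L' → . L]}), then GOTO on every symbol after a dot until no new states appear). It has 18 states:
  I0: { [L → . y E], [L' → . L] }  — shift
  I1: { [L' → L .] }  — accept
  I2: { [E → . ) y], [E → . ; E], [E → . L C], [L → . y E], [L → y . E] }  — shift
  I3: { [E → ) . y] }  — shift
  I4: { [E → . ) y], [E → . ; E], [E → . L C], [E → ; . E], [L → . y E] }  — shift
  I5: { [L → y E .] }  — reduce
  I6: { [C → . ) e], [C → . ; y E], [C → . e , E], [E → L . C] }  — shift
  I7: { [C → ) . e] }  — shift
  I8: { [C → ; . y E] }  — shift
  I9: { [E → L C .] }  — reduce
  I10: { [C → e . , E] }  — shift
  I11: { [C → e , . E], [E → . ) y], [E → . ; E], [E → . L C], [L → . y E] }  — shift
  I12: { [C → e , E .] }  — reduce
  I13: { [C → ; y . E], [E → . ) y], [E → . ; E], [E → . L C], [L → . y E] }  — shift
  I14: { [C → ; y E .] }  — reduce
  I15: { [C → ) e .] }  — reduce
  I16: { [E → ; E .] }  — reduce
  I17: { [E → ) y .] }  — reduce

Every state is either a pure shift/goto state or contains exactly one complete item and nothing to shift — no conflicts. The grammar is LR(0).

Answer: Yes, the grammar is LR(0)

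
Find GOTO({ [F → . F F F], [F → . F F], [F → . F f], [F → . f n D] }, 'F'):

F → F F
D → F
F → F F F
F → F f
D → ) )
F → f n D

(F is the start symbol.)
{ [F → . F F F], [F → . F F], [F → . F f], [F → . f n D], [F → F . F F], [F → F . F], [F → F . f] }

GOTO(I, 'F') = CLOSURE({ [A → αX.β] : [A → α.Xβ] ∈ I, X = 'F' })

Items with dot before 'F', with the dot advanced:
  [F → . F F] → [F → F . F]
  [F → . F F F] → [F → F . F F]
  [F → . F f] → [F → F . f]
Closure of the advanced items:
  [F → F . F] has the dot before F: add [F → . F F], [F → . F F F], [F → . F f], [F → . f n D]

GOTO = { [F → . F F F], [F → . F F], [F → . F f], [F → . f n D], [F → F . F F], [F → F . F], [F → F . f] }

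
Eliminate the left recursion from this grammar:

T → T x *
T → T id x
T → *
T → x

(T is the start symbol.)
T is directly left-recursive. The standard transformation for
  A → A α₁ | ... | A α_m | β₁ | ... | β_n
is
  A  → β₁ A' | ... | β_n A'
  A' → α₁ A' | ... | α_m A' | ε

T → * becomes T → * T'
T → x becomes T → x T'
T → T x * becomes T' → x * T'
T → T id x becomes T' → id x T'
Add T' → ε

Resulting grammar:
T → * T'
T → x T'
T' → x * T'
T' → id x T'
T' → ε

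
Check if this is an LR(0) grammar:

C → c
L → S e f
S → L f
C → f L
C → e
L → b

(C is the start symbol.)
No. Shift-reduce conflict between [C → f L .] and [S → L . f]

A grammar is LR(0) if no state in the canonical LR(0) collection has:
  - both a shift item (dot before a terminal) and a complete item (shift-reduce conflict), or
  - two or more complete items (reduce-reduce conflict; the accept item [C' → C .] counts as a complete item here).

Augment with C' → C and build the canonical LR(0) collection (I0 = CLOSURE({[C' → . C]}), then GOTO on every symbol after a dot until no new states appear). It has 11 states:
  I0: { [C → . c], [C → . e], [C → . f L], [C' → . C] }  — shift
  I1: { [C' → C .] }  — accept
  I2: { [C → c .] }  — reduce
  I3: { [C → e .] }  — reduce
  I4: { [C → f . L], [L → . S e f], [L → . b], [S → . L f] }  — shift
  I5: { [C → f L .], [S → L . f] }  — shift, reduce
  I6: { [L → S . e f] }  — shift
  I7: { [L → b .] }  — reduce
  I8: { [L → S e . f] }  — shift
  I9: { [L → S e f .] }  — reduce
  I10: { [S → L f .] }  — reduce

Conflict in state I5:
  Shift-reduce conflict between [C → f L .] and [S → L . f]
So the grammar is NOT LR(0).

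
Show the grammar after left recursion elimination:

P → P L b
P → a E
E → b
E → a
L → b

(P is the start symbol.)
P is directly left-recursive. The standard transformation for
  A → A α₁ | ... | A α_m | β₁ | ... | β_n
is
  A  → β₁ A' | ... | β_n A'
  A' → α₁ A' | ... | α_m A' | ε

P → a E becomes P → a E P'
P → P L b becomes P' → L b P'
Add P' → ε

Productions for other non-terminals are unchanged:
  E → b
  E → a
  L → b

Resulting grammar:
P → a E P'
P' → L b P'
P' → ε
E → b
E → a
L → b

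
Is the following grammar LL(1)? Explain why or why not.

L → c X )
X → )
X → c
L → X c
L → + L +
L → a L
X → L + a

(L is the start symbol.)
No. Predict set conflict for L: { 'c' }

Relevant sets:
  FIRST(X) = { ')', '+', 'a', 'c' }
  FIRST(L) = { ')', '+', 'a', 'c' }

For L:
  PREDICT(L → c X ')') = { 'c' }
  PREDICT(L → X c) = { ')', '+', 'a', 'c' }
  PREDICT(L → '+' L '+') = { '+' }
  PREDICT(L → a L) = { 'a' }
For X:
  PREDICT(X → ')') = { ')' }
  PREDICT(X → c) = { 'c' }
  PREDICT(X → L '+' a) = { ')', '+', 'a', 'c' }

Conflict found: Predict set conflict for L: { 'c' }
The grammar is NOT LL(1).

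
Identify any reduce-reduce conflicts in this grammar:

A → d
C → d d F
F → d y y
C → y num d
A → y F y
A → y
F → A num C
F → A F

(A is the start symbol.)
No reduce-reduce conflicts

Augment with A' → A and build the canonical LR(0) collection (I0 = CLOSURE({[A' → . A]}), then GOTO on every symbol after a dot until no new states appear). It has 19 states:
  I0: { [A → . d], [A → . y F y], [A → . y], [A' → . A] }  — shift
  I1: { [A' → A .] }  — accept
  I2: { [A → d .] }  — reduce
  I3: { [A → . d], [A → . y F y], [A → . y], [A → y . F y], [A → y .], [F → . A F], [F → . A num C], [F → . d y y] }  — shift, reduce
  I4: { [A → . d], [A → . y F y], [A → . y], [F → . A F], [F → . A num C], [F → . d y y], [F → A . F], [F → A . num C] }  — shift
  I5: { [A → y F . y] }  — shift
  I6: { [A → d .], [F → d . y y] }  — shift, reduce
  I7: { [F → d y . y] }  — shift
  I8: { [F → d y y .] }  — reduce
  I9: { [A → y F y .] }  — reduce
  I10: { [F → A F .] }  — reduce
  I11: { [C → . d d F], [C → . y num d], [F → A num . C] }  — shift
  I12: { [F → A num C .] }  — reduce
  I13: { [C → d . d F] }  — shift
  I14: { [C → y . num d] }  — shift
  I15: { [C → y num . d] }  — shift
  I16: { [C → y num d .] }  — reduce
  I17: { [A → . d], [A → . y F y], [A → . y], [C → d d . F], [F → . A F], [F → . A num C], [F → . d y y] }  — shift
  I18: { [C → d d F .] }  — reduce

No state contains more than one complete item.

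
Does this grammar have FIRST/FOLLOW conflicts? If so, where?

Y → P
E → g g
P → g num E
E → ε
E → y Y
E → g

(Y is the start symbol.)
No FIRST/FOLLOW conflicts.

A FIRST/FOLLOW conflict occurs when a non-terminal N has a nullable alternative N → β (β ⇒* ε) and another alternative N → α with FIRST(α) ∩ FOLLOW(N) ≠ ∅: on such a lookahead the parser cannot decide between expanding α and letting N vanish via β.

Nullable non-terminals: E.

E: nullable alternative(s) E → ε; FOLLOW(E) = { $ }
  E → g g: FIRST \ {ε} = { 'g' } — disjoint from FOLLOW(E)
  E → ε: FIRST \ {ε} = { } — this is the only nullable alternative, skip
  E → y Y: FIRST \ {ε} = { 'y' } — disjoint from FOLLOW(E)
  E → g: FIRST \ {ε} = { 'g' } — disjoint from FOLLOW(E)

P, Y have no nullable alternative, so no FIRST/FOLLOW check is needed there.

No FIRST/FOLLOW conflicts found.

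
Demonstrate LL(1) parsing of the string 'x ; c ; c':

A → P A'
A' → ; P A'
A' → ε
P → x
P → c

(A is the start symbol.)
LL(1) parsing maintains a stack (initially the start symbol over $) and the input. At each step: if the stack top is a terminal, match it against the current input token; if it is a non-terminal N, replace it with the RHS of M[N, lookahead] (the unique production whose predict set contains the lookahead).

Stack is shown with the top on the left.

Stack     Input        Action
-----------------------------
A $       x ; c ; c $  output A → P A'
P A' $    x ; c ; c $  output P → x
x A' $    x ; c ; c $  match 'x'
A' $      ; c ; c $    output A' → ; P A'
; P A' $  ; c ; c $    match ';'
P A' $    c ; c $      output P → c
c A' $    c ; c $      match 'c'
A' $      ; c $        output A' → ; P A'
; P A' $  ; c $        match ';'
P A' $    c $          output P → c
c A' $    c $          match 'c'
A' $      $            output A' → ε
$         $            accept

The string is accepted.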